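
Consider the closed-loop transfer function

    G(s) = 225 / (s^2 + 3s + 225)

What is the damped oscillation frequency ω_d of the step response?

Comparing s^2 + 3s + 225 to s^2 + 2ζωₙs + ωₙ²: ωₙ = 15 rad/s and ζ = 3/(2·15) = 0.1.
ζωₙ = 3/2 = 1.5, so ω_d = ωₙ√(1−ζ²) = √(ωₙ² − (ζωₙ)²) = √(225 − 1.5²) = √222.75 ≈ 14.92 rad/s.

ω_d ≈ 14.92 rad/s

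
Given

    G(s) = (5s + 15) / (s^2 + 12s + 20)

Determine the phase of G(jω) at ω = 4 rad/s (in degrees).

∠G(j4) ≈ -32.11°

At s = j4: numerator = 15 + j20, denominator = 4 + j48.
∠G = ∠num − ∠den = 53.130° − (85.236°) = -32.11°.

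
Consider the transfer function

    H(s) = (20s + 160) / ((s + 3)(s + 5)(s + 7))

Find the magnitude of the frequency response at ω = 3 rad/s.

Substitute s = j3: numerator = 160 + j60, denominator = -30 + j186.
|H(j3)| = |160 + j60| / |-30 + j186| = 170.88 / 188.40 ≈ 0.9070.

|H(j3)| ≈ 0.9070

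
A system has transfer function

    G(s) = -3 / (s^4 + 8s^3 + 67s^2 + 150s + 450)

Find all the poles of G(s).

The poles are the roots of the denominator s^4 + 8s^3 + 67s^2 + 150s + 450 = 0.
No real roots exist; factor into two real quadratics: (s^2 + 2s + 10)(s^2 + 6s + 45) = 0.
Each quadratic gives a conjugate pair via the quadratic formula.

s = -1 + 3j, -1 - 3j, -3 + 6j, -3 - 6j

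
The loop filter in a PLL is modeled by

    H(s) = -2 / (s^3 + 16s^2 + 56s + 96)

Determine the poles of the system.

The poles are the roots of the denominator s^3 + 16s^2 + 56s + 96 = 0.
Trying s = -12: the polynomial evaluates to 0, so (s + 12) is a factor.
Dividing out leaves s^2 + 4s + 8 = 0.
The quadratic formula then gives s = -2 ± 2j.

s = -2 ± 2j, -12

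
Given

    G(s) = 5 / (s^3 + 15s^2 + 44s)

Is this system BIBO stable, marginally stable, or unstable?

marginally stable

The denominator s^3 + 15s^2 + 44s factors as s(s + 4)(s + 11), giving poles at s = 0, -4, -11.
Since the simple pole(s) at s = 0 lie on the jω-axis with none in the right half-plane, the system is marginally stable.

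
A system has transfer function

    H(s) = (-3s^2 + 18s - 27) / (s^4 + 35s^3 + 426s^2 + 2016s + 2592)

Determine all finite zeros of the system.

s = 3, 3

Set the numerator to zero: -3s^2 + 18s - 27 = 0, i.e. -3·(s^2 - 6s + 9) = 0.
Factoring: (s - 3)^2 = 0.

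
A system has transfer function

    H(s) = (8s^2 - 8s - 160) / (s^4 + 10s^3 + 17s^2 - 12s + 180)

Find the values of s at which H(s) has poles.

The poles are the roots of the denominator s^4 + 10s^3 + 17s^2 - 12s + 180 = 0.
Trying s = -6: the polynomial evaluates to 0, so (s + 6) is a factor.
Dividing out leaves s^3 + 4s^2 - 7s + 30 = 0.
This factors further as (s^2 - 2s + 5)(s + 6) = 0.

s = 1 ± 2j, -6, -6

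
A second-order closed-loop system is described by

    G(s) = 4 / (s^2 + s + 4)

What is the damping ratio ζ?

Compare the denominator to the standard form s^2 + 2ζωₙs + ωₙ².
ωₙ² = 4, so ωₙ = 2 rad/s.
2ζωₙ = 1, so ζ = 1/(2·2) = 0.25.
With ζ = 0.25 the response is underdamped.

ζ = 0.25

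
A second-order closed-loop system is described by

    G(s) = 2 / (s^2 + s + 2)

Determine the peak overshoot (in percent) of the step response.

%OS ≈ 30.5%

Comparing s^2 + s + 2 to s^2 + 2ζωₙs + ωₙ²: ωₙ = √2 ≈ 1.414 rad/s and ζ = 1/(2·√2) ≈ 0.3536.
%OS = 100·exp(−πζ/√(1−ζ²)) = 100·exp(−π·0.3536/√(1−0.3536²)) ≈ 30.5%.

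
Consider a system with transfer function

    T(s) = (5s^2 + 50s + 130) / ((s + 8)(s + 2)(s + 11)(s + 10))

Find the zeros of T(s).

s = -5 + j, -5 - j

Set the numerator to zero: 5s^2 + 50s + 130 = 0, i.e. 5·(s^2 + 10s + 26) = 0.
Factoring: (s^2 + 10s + 26) = 0.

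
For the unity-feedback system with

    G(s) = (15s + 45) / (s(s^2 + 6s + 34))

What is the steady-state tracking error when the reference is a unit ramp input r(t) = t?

e_ss = 0.7556

G(s) has one pole at the origin.
This is a Type 1 system. Kv = lim_{s→0} s·G(s) = 45/34.
e_ss = 1/Kv = 1/(45/34) = 34/45 ≈ 0.7556.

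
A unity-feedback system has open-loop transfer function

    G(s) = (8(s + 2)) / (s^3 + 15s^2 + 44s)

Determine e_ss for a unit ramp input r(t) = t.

e_ss = 2.750

G(s) has one pole at the origin.
This is a Type 1 system. Kv = lim_{s→0} s·G(s) = 16/44 = 4/11.
e_ss = 1/Kv = 1/(4/11) = 11/4 ≈ 2.750.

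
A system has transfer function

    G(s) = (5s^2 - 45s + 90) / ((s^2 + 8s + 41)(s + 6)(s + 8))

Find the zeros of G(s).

s = 3, 6

Set the numerator to zero: 5s^2 - 45s + 90 = 0, i.e. 5·(s^2 - 9s + 18) = 0.
Factoring: (s - 3)(s - 6) = 0.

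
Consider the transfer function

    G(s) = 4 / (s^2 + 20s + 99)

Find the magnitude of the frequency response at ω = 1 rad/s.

Substitute s = j1: numerator = 4, denominator = 98 + j20.
|G(j1)| = |4| / |98 + j20| = 4 / 100.02 ≈ 0.03999.

|G(j1)| ≈ 0.03999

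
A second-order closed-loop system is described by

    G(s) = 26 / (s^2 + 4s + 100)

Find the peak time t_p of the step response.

t_p ≈ 0.3206 s

Comparing s^2 + 4s + 100 to s^2 + 2ζωₙs + ωₙ²: ωₙ = 10 rad/s and ζ = 4/(2·10) = 0.2.
ζωₙ = 4/2 = 2, so ω_d = ωₙ√(1−ζ²) = √(ωₙ² − (ζωₙ)²) = √(100 − 2²) = √96 ≈ 9.798 rad/s.
t_p = π/ω_d = π/9.798 ≈ 0.3206 s.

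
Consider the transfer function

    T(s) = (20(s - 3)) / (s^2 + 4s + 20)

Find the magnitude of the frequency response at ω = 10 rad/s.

|T(j10)| ≈ 2.335

Substitute s = j10: numerator = -60 + j200, denominator = -80 + j40.
|T(j10)| = |-60 + j200| / |-80 + j40| = 208.81 / 89.443 ≈ 2.335.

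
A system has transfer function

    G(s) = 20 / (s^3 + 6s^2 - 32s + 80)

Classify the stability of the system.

unstable

The denominator s^3 + 6s^2 - 32s + 80 factors as (s^2 - 4s + 8)(s + 10), giving poles at s = 2 ± 2j, -10.
Since the pole(s) at s = 2 + 2j, 2 - 2j lie in the right half-plane, the system is unstable.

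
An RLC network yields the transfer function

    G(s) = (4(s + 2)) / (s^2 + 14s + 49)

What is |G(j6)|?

|G(j6)| ≈ 0.2976

Substitute s = j6: numerator = 8 + j24, denominator = 13 + j84.
|G(j6)| = |8 + j24| / |13 + j84| = 25.298 / 85 ≈ 0.2976.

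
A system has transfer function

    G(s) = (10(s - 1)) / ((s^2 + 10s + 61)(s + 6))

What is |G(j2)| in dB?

Substitute s = j2: numerator = -10 + j20, denominator = 302 + j234.
|G(j2)| = |-10 + j20| / |302 + j234| = 22.361 / 382.05 ≈ 0.05853.
In decibels: 20·log₁₀(0.05853) ≈ -24.7 dB.

|G(j2)|_dB ≈ -24.7 dB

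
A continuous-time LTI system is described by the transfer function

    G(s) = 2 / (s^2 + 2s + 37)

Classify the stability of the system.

The poles can be read from the denominator factors: s = -1 + 6j, -1 - 6j.
Since all poles lie strictly in the left half-plane, the system is stable.

stable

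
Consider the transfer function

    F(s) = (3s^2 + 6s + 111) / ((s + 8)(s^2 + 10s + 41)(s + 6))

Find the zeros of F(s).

s = -1 ± 6j

Set the numerator to zero: 3s^2 + 6s + 111 = 0, i.e. 3·(s^2 + 2s + 37) = 0.
Factoring: (s^2 + 2s + 37) = 0.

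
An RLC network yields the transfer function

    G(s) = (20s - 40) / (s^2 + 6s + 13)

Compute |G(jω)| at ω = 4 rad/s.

Substitute s = j4: numerator = -40 + j80, denominator = -3 + j24.
|G(j4)| = |-40 + j80| / |-3 + j24| = 89.443 / 24.187 ≈ 3.698.

|G(j4)| ≈ 3.698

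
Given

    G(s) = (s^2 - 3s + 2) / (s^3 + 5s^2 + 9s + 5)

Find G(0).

G(0) = 2/5 ≈ 0.4000

Set s = 0: G(0) = (2) / (5) = 2/5.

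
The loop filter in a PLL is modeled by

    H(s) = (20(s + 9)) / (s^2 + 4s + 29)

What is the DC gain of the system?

Set s = 0: H(0) = (180) / (29) = 180/29.

H(0) = 180/29 ≈ 6.207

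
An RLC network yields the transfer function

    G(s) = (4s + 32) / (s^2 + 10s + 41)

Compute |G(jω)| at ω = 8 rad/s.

Substitute s = j8: numerator = 32 + j32, denominator = -23 + j80.
|G(j8)| = |32 + j32| / |-23 + j80| = 45.255 / 83.241 ≈ 0.5437.

|G(j8)| ≈ 0.5437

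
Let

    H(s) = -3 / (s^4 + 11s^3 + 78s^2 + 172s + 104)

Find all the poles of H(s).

s = -1, -4 + 6j, -4 - 6j, -2

The poles are the roots of the denominator s^4 + 11s^3 + 78s^2 + 172s + 104 = 0.
Trying s = -1: the polynomial evaluates to 0, so (s + 1) is a factor.
Dividing out leaves s^3 + 10s^2 + 68s + 104 = 0.
This factors further as (s^2 + 8s + 52)(s + 2) = 0.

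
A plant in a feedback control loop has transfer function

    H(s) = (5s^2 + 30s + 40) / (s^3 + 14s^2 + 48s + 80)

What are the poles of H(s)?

The poles are the roots of the denominator s^3 + 14s^2 + 48s + 80 = 0.
Trying s = -10: the polynomial evaluates to 0, so (s + 10) is a factor.
Dividing out leaves s^2 + 4s + 8 = 0.
The quadratic formula then gives s = -2 ± 2j.

s = -2 + 2j, -2 - 2j, -10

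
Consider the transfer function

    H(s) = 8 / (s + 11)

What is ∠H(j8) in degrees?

At s = j8: numerator = 8, denominator = 11 + j8.
∠H = ∠num − ∠den = 0° − (36.027°) = -36.03°.

∠H(j8) ≈ -36.03°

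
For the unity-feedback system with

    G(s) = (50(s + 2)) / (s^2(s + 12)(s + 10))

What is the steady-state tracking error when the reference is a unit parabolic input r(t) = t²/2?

G(s) has 2 poles at the origin.
This is a Type 2 system. Ka = lim_{s→0} s^2·G(s) = 100/120 = 5/6.
e_ss = 1/Ka = 1/(5/6) = 6/5 ≈ 1.200.

e_ss = 1.200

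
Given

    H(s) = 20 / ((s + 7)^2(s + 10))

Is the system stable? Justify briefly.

The poles can be read from the denominator factors: s = -7, -7, -10.
Since all poles lie strictly in the left half-plane, the system is stable.

stable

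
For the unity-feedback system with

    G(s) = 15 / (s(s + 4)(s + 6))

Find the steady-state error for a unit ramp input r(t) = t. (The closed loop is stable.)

e_ss = 1.600

G(s) has one pole at the origin.
This is a Type 1 system. Kv = lim_{s→0} s·G(s) = 15/24 = 5/8.
e_ss = 1/Kv = 1/(5/8) = 8/5 ≈ 1.600.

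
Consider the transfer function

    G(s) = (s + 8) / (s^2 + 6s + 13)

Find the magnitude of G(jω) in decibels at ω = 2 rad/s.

|G(j2)|_dB ≈ -5.20 dB

Substitute s = j2: numerator = 8 + j2, denominator = 9 + j12.
|G(j2)| = |8 + j2| / |9 + j12| = 8.2462 / 15 ≈ 0.5497.
In decibels: 20·log₁₀(0.5497) ≈ -5.20 dB.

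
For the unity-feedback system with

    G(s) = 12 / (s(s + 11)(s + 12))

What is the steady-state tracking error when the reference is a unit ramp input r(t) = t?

G(s) has one pole at the origin.
This is a Type 1 system. Kv = lim_{s→0} s·G(s) = 12/132 = 1/11.
e_ss = 1/Kv = 1/(1/11) = 11.

e_ss = 11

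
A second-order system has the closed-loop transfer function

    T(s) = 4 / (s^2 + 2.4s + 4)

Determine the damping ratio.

Compare the denominator to the standard form s^2 + 2ζωₙs + ωₙ².
ωₙ² = 4, so ωₙ = 2 rad/s.
2ζωₙ = 2.4, so ζ = 2.4/(2·2) = 0.6.

ζ = 0.6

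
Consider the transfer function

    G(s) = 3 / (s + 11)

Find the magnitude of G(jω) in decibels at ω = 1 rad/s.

|G(j1)|_dB ≈ -11.3 dB

Substitute s = j1: numerator = 3, denominator = 11 + j1.
|G(j1)| = |3| / |11 + j1| = 3 / 11.045 ≈ 0.2716.
In decibels: 20·log₁₀(0.2716) ≈ -11.3 dB.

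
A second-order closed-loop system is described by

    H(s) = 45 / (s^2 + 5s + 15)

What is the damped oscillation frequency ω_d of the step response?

ω_d ≈ 2.958 rad/s

Comparing s^2 + 5s + 15 to s^2 + 2ζωₙs + ωₙ²: ωₙ = √15 ≈ 3.873 rad/s and ζ = 5/(2·√15) ≈ 0.6455.
ζωₙ = 5/2 = 2.5, so ω_d = ωₙ√(1−ζ²) = √(ωₙ² − (ζωₙ)²) = √(15 − 2.5²) = √8.75 ≈ 2.958 rad/s.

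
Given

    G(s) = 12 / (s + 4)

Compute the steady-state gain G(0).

Set s = 0: G(0) = (12) / (4) = 3.

G(0) = 3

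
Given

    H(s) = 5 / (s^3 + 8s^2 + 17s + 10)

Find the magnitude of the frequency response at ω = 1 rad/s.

|H(j1)| ≈ 0.3101

Substitute s = j1: numerator = 5, denominator = 2 + j16.
|H(j1)| = |5| / |2 + j16| = 5 / 16.125 ≈ 0.3101.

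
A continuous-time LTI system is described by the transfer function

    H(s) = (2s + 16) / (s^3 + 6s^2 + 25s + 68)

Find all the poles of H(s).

s = -1 + 4j, -1 - 4j, -4

The poles are the roots of the denominator s^3 + 6s^2 + 25s + 68 = 0.
Trying s = -4: the polynomial evaluates to 0, so (s + 4) is a factor.
Dividing out leaves s^2 + 2s + 17 = 0.
The quadratic formula then gives s = -1 ± 4j.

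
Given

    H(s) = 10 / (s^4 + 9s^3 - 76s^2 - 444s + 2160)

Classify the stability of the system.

The denominator s^4 + 9s^3 - 76s^2 - 444s + 2160 factors as (s - 4)(s + 9)(s - 6)(s + 10), giving poles at s = 4, -9, 6, -10.
Since the pole(s) at s = 4, 6 lie in the right half-plane, the system is unstable.

unstable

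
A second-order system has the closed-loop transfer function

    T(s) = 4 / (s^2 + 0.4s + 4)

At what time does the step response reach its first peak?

Comparing s^2 + 0.4s + 4 to s^2 + 2ζωₙs + ωₙ²: ωₙ = 2 rad/s and ζ = 0.4/(2·2) = 0.1.
ζωₙ = 0.4/2 = 0.2, so ω_d = ωₙ√(1−ζ²) = √(ωₙ² − (ζωₙ)²) = √(4 − 0.2²) = √3.96 ≈ 1.990 rad/s.
t_p = π/ω_d = π/1.990 ≈ 1.579 s.

t_p ≈ 1.579 s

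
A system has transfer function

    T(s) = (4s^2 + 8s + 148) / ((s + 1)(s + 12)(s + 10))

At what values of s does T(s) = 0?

Set the numerator to zero: 4s^2 + 8s + 148 = 0, i.e. 4·(s^2 + 2s + 37) = 0.
Factoring: (s^2 + 2s + 37) = 0.

s = -1 ± 6j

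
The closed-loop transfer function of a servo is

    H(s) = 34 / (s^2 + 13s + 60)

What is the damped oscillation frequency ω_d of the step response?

ω_d ≈ 4.213 rad/s

Comparing s^2 + 13s + 60 to s^2 + 2ζωₙs + ωₙ²: ωₙ = √60 ≈ 7.746 rad/s and ζ = 13/(2·√60) ≈ 0.8391.
ζωₙ = 13/2 = 6.5, so ω_d = ωₙ√(1−ζ²) = √(ωₙ² − (ζωₙ)²) = √(60 − 6.5²) = √17.75 ≈ 4.213 rad/s.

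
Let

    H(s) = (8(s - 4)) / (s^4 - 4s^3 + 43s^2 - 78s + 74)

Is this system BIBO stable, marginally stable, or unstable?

The denominator s^4 - 4s^3 + 43s^2 - 78s + 74 factors as (s^2 - 2s + 37)(s^2 - 2s + 2), giving poles at s = 1 ± 6j, 1 ± j.
Since the pole(s) at s = 1 ± 6j, 1 ± j lie in the right half-plane, the system is unstable.

unstable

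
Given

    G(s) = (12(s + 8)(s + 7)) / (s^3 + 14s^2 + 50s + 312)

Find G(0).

G(0) = 28/13 ≈ 2.154

Set s = 0: G(0) = (672) / (312) = 28/13.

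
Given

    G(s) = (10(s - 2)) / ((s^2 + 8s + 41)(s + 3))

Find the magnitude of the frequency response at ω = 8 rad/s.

Substitute s = j8: numerator = -20 + j80, denominator = -581 + j8.
|G(j8)| = |-20 + j80| / |-581 + j8| = 82.462 / 581.06 ≈ 0.1419.

|G(j8)| ≈ 0.1419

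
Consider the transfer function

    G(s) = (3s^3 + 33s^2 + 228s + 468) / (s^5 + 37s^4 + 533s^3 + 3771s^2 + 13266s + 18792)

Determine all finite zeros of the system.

s = -4 + 6j, -4 - 6j, -3

Set the numerator to zero: 3s^3 + 33s^2 + 228s + 468 = 0, i.e. 3·(s^3 + 11s^2 + 76s + 156) = 0.
Factoring: (s^2 + 8s + 52)(s + 3) = 0.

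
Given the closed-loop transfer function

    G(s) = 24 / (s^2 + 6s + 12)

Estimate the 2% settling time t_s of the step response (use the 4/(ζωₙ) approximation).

t_s ≈ 1.333 s

Comparing s^2 + 6s + 12 to s^2 + 2ζωₙs + ωₙ²: ωₙ = √12 ≈ 3.464 rad/s and ζ = 6/(2·√12) ≈ 0.8660.
ζωₙ = 6/2 = 3, so t_s ≈ 4/(ζωₙ) = 4/3 ≈ 1.333 s.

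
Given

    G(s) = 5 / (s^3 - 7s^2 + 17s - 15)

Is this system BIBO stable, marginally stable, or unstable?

unstable

The denominator s^3 - 7s^2 + 17s - 15 factors as (s^2 - 4s + 5)(s - 3), giving poles at s = 2 + j, 2 - j, 3.
Since the pole(s) at s = 2 ± j, 3 lie in the right half-plane, the system is unstable.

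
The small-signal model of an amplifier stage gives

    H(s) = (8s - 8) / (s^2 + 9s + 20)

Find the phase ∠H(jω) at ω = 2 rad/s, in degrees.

At s = j2: numerator = -8 + j16, denominator = 16 + j18.
∠H = ∠num − ∠den = 116.57° − (48.366°) = 68.20°.

∠H(j2) ≈ 68.20°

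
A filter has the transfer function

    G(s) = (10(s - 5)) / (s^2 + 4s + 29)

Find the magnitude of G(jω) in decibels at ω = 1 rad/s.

|G(j1)|_dB ≈ 5.12 dB

Substitute s = j1: numerator = -50 + j10, denominator = 28 + j4.
|G(j1)| = |-50 + j10| / |28 + j4| = 50.990 / 28.284 ≈ 1.803.
In decibels: 20·log₁₀(1.803) ≈ 5.12 dB.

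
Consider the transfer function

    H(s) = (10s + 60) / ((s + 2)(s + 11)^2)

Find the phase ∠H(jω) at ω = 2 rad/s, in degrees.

∠H(j2) ≈ -47.17°

At s = j2: numerator = 60 + j20, denominator = 146 + j322.
∠H = ∠num − ∠den = 18.435° − (65.610°) = -47.17°.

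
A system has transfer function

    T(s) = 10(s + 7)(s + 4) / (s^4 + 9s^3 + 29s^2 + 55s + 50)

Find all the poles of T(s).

The poles are the roots of the denominator s^4 + 9s^3 + 29s^2 + 55s + 50 = 0.
Trying s = -5: the polynomial evaluates to 0, so (s + 5) is a factor.
Dividing out leaves s^3 + 4s^2 + 9s + 10 = 0.
This factors further as (s + 2)(s^2 + 2s + 5) = 0.

s = -5, -2, -1 + 2j, -1 - 2j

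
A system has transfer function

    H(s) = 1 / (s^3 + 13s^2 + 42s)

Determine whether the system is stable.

marginally stable

The denominator s^3 + 13s^2 + 42s factors as s(s + 6)(s + 7), giving poles at s = 0, -6, -7.
Since the simple pole(s) at s = 0 lie on the jω-axis with none in the right half-plane, the system is marginally stable.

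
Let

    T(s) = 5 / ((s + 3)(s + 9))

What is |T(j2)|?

Substitute s = j2: numerator = 5, denominator = 23 + j24.
|T(j2)| = |5| / |23 + j24| = 5 / 33.242 ≈ 0.1504.

|T(j2)| ≈ 0.1504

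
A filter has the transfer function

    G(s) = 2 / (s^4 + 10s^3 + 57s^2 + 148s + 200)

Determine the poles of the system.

s = -2 + 2j, -2 - 2j, -3 + 4j, -3 - 4j

The poles are the roots of the denominator s^4 + 10s^3 + 57s^2 + 148s + 200 = 0.
No real roots exist; factor into two real quadratics: (s^2 + 4s + 8)(s^2 + 6s + 25) = 0.
Each quadratic gives a conjugate pair via the quadratic formula.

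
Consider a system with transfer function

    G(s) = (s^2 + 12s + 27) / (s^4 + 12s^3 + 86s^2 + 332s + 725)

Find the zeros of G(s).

Set the numerator to zero: s^2 + 12s + 27 = 0.
Factoring: (s + 9)(s + 3) = 0.

s = -9, -3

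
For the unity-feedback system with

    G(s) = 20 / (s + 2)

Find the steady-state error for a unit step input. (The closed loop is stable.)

G(s) has no poles at the origin.
This is a Type 0 system. Kp = lim_{s→0} G(s) = 20/2 = 10.
e_ss = 1/(1 + Kp) = 1/(1 + 10) = 1/11 ≈ 0.09091.

e_ss = 0.09091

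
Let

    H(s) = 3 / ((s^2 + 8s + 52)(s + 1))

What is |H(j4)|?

Substitute s = j4: numerator = 3, denominator = -92 + j176.
|H(j4)| = |3| / |-92 + j176| = 3 / 198.60 ≈ 0.01511.

|H(j4)| ≈ 0.01511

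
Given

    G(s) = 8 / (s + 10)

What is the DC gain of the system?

At s = 0 each factor (s + a) contributes a and each (s^2 + bs + c) contributes c.
G(0) = 8·1 / ((10)) = 8/10 = 4/5.

G(0) = 4/5 ≈ 0.8000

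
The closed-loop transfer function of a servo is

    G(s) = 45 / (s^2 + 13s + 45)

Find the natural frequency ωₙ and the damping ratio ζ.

Compare the denominator to the standard form s^2 + 2ζωₙs + ωₙ².
ωₙ² = 45, so ωₙ = √45 ≈ 6.708 rad/s.
2ζωₙ = 13, so ζ = 13/(2·√45) ≈ 0.9690.
With ζ = 0.9690 the response is underdamped.

ωₙ ≈ 6.708 rad/s, ζ ≈ 0.9690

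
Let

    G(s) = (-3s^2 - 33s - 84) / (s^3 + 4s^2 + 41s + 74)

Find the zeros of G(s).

Set the numerator to zero: -3s^2 - 33s - 84 = 0, i.e. -3·(s^2 + 11s + 28) = 0.
Factoring: (s + 4)(s + 7) = 0.

s = -4, -7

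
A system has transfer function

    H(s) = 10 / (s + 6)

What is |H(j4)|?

|H(j4)| ≈ 1.387

Substitute s = j4: numerator = 10, denominator = 6 + j4.
|H(j4)| = |10| / |6 + j4| = 10 / 7.2111 ≈ 1.387.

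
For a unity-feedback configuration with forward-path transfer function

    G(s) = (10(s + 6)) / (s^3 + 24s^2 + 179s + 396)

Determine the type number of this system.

Type 0

The denominator has no factor of s at the origin — no free integrator — so this is a Type 0 system.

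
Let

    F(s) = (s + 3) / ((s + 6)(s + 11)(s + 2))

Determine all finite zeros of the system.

s = -3

Set the numerator to zero: s + 3 = 0.
So s = -3.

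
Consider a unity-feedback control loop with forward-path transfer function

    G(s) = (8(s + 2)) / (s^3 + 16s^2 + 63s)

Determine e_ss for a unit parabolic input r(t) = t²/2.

e_ss = ∞

G(s) has one pole at the origin.
This is a Type 1 system; Ka = lim_{s→0} s^2·G(s) = 0, so the steady-state error for a parabola input is infinite.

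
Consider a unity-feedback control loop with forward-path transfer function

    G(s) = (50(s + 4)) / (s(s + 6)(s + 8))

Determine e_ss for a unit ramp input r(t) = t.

G(s) has one pole at the origin.
This is a Type 1 system. Kv = lim_{s→0} s·G(s) = 200/48 = 25/6.
e_ss = 1/Kv = 1/(25/6) = 6/25 ≈ 0.2400.

e_ss = 0.2400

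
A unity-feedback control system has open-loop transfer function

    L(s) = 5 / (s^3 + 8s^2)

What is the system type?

Type 2

The denominator has 2 factors of s at the origin (free integrators), so this is a Type 2 system.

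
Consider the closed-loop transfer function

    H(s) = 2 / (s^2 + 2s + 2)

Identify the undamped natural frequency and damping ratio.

ωₙ ≈ 1.414 rad/s, ζ ≈ 0.7071

Compare the denominator to the standard form s^2 + 2ζωₙs + ωₙ².
ωₙ² = 2, so ωₙ = √2 ≈ 1.414 rad/s.
2ζωₙ = 2, so ζ = 2/(2·√2) ≈ 0.7071.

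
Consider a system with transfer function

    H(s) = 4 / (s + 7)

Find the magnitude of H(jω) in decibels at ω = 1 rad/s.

|H(j1)|_dB ≈ -4.95 dB

Substitute s = j1: numerator = 4, denominator = 7 + j1.
|H(j1)| = |4| / |7 + j1| = 4 / 7.0711 ≈ 0.5657.
In decibels: 20·log₁₀(0.5657) ≈ -4.95 dB.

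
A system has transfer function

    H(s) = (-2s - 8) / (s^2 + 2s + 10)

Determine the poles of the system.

s = -1 ± 3j

The poles are the roots of the denominator s^2 + 2s + 10 = 0.
Using the quadratic formula: s = (-2 ± √(-36))/2 = -1 ± 3j.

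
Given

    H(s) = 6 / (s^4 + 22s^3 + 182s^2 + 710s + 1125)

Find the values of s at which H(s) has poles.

s = -4 ± 3j, -5, -9

The poles are the roots of the denominator s^4 + 22s^3 + 182s^2 + 710s + 1125 = 0.
Trying s = -5: the polynomial evaluates to 0, so (s + 5) is a factor.
Dividing out leaves s^3 + 17s^2 + 97s + 225 = 0.
This factors further as (s^2 + 8s + 25)(s + 9) = 0.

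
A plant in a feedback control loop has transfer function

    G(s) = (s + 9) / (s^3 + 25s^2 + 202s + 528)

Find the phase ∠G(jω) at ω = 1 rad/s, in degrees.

∠G(j1) ≈ -15.44°

At s = j1: numerator = 9 + j1, denominator = 503 + j201.
∠G = ∠num − ∠den = 6.3402° − (21.782°) = -15.44°.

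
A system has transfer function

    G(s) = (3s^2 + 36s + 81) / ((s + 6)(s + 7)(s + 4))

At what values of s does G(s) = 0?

Set the numerator to zero: 3s^2 + 36s + 81 = 0, i.e. 3·(s^2 + 12s + 27) = 0.
Factoring: (s + 3)(s + 9) = 0.

s = -3, -9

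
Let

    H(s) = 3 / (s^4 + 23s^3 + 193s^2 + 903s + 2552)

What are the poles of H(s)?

s = -8, -11, -2 ± 5j

The poles are the roots of the denominator s^4 + 23s^3 + 193s^2 + 903s + 2552 = 0.
Trying s = -8: the polynomial evaluates to 0, so (s + 8) is a factor.
Dividing out leaves s^3 + 15s^2 + 73s + 319 = 0.
This factors further as (s + 11)(s^2 + 4s + 29) = 0.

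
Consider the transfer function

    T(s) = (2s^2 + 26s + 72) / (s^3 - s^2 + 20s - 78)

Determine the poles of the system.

s = -1 + 5j, -1 - 5j, 3

The poles are the roots of the denominator s^3 - s^2 + 20s - 78 = 0.
Trying s = 3: the polynomial evaluates to 0, so (s - 3) is a factor.
Dividing out leaves s^2 + 2s + 26 = 0.
The quadratic formula then gives s = -1 ± 5j.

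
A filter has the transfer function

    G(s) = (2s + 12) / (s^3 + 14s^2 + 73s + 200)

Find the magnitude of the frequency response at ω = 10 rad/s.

Substitute s = j10: numerator = 12 + j20, denominator = -1200 - j270.
|G(j10)| = |12 + j20| / |-1200 - j270| = 23.324 / 1230 ≈ 0.01896.

|G(j10)| ≈ 0.01896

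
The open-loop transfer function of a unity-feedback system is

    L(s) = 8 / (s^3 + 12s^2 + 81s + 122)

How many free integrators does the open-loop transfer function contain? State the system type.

The denominator has no factor of s at the origin — no free integrator — so this is a Type 0 system.

Type 0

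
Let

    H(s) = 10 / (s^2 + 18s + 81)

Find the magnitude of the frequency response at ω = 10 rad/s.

|H(j10)| ≈ 0.05525

Substitute s = j10: numerator = 10, denominator = -19 + j180.
|H(j10)| = |10| / |-19 + j180| = 10 / 181 ≈ 0.05525.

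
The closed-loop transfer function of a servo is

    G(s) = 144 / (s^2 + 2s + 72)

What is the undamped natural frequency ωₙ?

ωₙ ≈ 8.485 rad/s

Compare the denominator to the standard form s^2 + 2ζωₙs + ωₙ².
ωₙ² = 72, so ωₙ = √72 ≈ 8.485 rad/s.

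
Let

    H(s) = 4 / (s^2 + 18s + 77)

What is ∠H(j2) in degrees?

∠H(j2) ≈ -26.25°

At s = j2: numerator = 4, denominator = 73 + j36.
∠H = ∠num − ∠den = 0° − (26.250°) = -26.25°.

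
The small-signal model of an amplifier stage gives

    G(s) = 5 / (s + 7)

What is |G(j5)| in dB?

|G(j5)|_dB ≈ -4.71 dB

Substitute s = j5: numerator = 5, denominator = 7 + j5.
|G(j5)| = |5| / |7 + j5| = 5 / 8.6023 ≈ 0.5812.
In decibels: 20·log₁₀(0.5812) ≈ -4.71 dB.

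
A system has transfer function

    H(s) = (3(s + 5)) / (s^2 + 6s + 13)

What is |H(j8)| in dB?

Substitute s = j8: numerator = 15 + j24, denominator = -51 + j48.
|H(j8)| = |15 + j24| / |-51 + j48| = 28.302 / 70.036 ≈ 0.4041.
In decibels: 20·log₁₀(0.4041) ≈ -7.87 dB.

|H(j8)|_dB ≈ -7.87 dB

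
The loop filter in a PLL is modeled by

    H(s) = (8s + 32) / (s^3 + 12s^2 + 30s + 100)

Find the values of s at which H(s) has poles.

s = -1 ± 3j, -10

The poles are the roots of the denominator s^3 + 12s^2 + 30s + 100 = 0.
Trying s = -10: the polynomial evaluates to 0, so (s + 10) is a factor.
Dividing out leaves s^2 + 2s + 10 = 0.
The quadratic formula then gives s = -1 ± 3j.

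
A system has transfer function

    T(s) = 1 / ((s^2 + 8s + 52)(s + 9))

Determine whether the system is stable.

The poles can be read from the denominator factors: s = -4 ± 6j, -9.
Since all poles lie strictly in the left half-plane, the system is stable.

stable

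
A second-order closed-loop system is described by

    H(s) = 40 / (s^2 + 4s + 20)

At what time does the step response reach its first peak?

Comparing s^2 + 4s + 20 to s^2 + 2ζωₙs + ωₙ²: ωₙ = √20 ≈ 4.472 rad/s and ζ = 4/(2·√20) ≈ 0.4472.
ζωₙ = 4/2 = 2, so ω_d = ωₙ√(1−ζ²) = √(ωₙ² − (ζωₙ)²) = √(20 − 2²) = √16 = 4 rad/s.
t_p = π/ω_d = π/4 ≈ 0.7854 s.

t_p ≈ 0.7854 s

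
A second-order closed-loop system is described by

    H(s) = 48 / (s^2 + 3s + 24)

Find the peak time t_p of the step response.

t_p ≈ 0.6736 s

Comparing s^2 + 3s + 24 to s^2 + 2ζωₙs + ωₙ²: ωₙ = √24 ≈ 4.899 rad/s and ζ = 3/(2·√24) ≈ 0.3062.
ζωₙ = 3/2 = 1.5, so ω_d = ωₙ√(1−ζ²) = √(ωₙ² − (ζωₙ)²) = √(24 − 1.5²) = √21.75 ≈ 4.664 rad/s.
t_p = π/ω_d = π/4.664 ≈ 0.6736 s.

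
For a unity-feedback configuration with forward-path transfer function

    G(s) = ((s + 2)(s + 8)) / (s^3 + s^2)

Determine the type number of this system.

Type 2

The denominator has 2 factors of s at the origin (free integrators), so this is a Type 2 system.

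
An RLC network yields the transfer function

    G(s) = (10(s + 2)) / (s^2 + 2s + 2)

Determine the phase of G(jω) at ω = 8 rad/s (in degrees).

∠G(j8) ≈ -89.57°

At s = j8: numerator = 20 + j80, denominator = -62 + j16.
∠G = ∠num − ∠den = 75.964° − (165.53°) = -89.57°.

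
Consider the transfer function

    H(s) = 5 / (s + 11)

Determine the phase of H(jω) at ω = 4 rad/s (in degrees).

At s = j4: numerator = 5, denominator = 11 + j4.
∠H = ∠num − ∠den = 0° − (19.983°) = -19.98°.

∠H(j4) ≈ -19.98°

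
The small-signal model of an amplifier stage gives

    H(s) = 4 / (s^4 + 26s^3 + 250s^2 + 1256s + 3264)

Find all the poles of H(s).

The poles are the roots of the denominator s^4 + 26s^3 + 250s^2 + 1256s + 3264 = 0.
Trying s = -8: the polynomial evaluates to 0, so (s + 8) is a factor.
Dividing out leaves s^3 + 18s^2 + 106s + 408 = 0.
This factors further as (s^2 + 6s + 34)(s + 12) = 0.

s = -3 + 5j, -3 - 5j, -8, -12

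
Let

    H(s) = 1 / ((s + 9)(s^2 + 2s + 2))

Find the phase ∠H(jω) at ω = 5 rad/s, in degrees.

∠H(j5) ≈ 174.4°

At s = j5: numerator = 1, denominator = -257 - j25.
∠H = ∠num − ∠den = 0° − (-174.44°) = 174.4°.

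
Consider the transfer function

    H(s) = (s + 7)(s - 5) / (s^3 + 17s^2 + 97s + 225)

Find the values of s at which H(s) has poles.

The poles are the roots of the denominator s^3 + 17s^2 + 97s + 225 = 0.
Trying s = -9: the polynomial evaluates to 0, so (s + 9) is a factor.
Dividing out leaves s^2 + 8s + 25 = 0.
The quadratic formula then gives s = -4 ± 3j.

s = -4 + 3j, -4 - 3j, -9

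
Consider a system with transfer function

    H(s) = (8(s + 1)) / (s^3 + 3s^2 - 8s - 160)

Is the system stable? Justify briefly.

unstable

The denominator s^3 + 3s^2 - 8s - 160 factors as (s - 5)(s^2 + 8s + 32), giving poles at s = 5, -4 ± 4j.
Since the pole(s) at s = 5 lie in the right half-plane, the system is unstable.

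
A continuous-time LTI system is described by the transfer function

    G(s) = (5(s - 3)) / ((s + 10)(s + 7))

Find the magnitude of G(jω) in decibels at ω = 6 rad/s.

Substitute s = j6: numerator = -15 + j30, denominator = 34 + j102.
|G(j6)| = |-15 + j30| / |34 + j102| = 33.541 / 107.52 ≈ 0.3120.
In decibels: 20·log₁₀(0.3120) ≈ -10.1 dB.

|G(j6)|_dB ≈ -10.1 dB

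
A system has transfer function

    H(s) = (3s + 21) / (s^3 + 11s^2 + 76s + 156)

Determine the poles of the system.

s = -4 + 6j, -4 - 6j, -3

The poles are the roots of the denominator s^3 + 11s^2 + 76s + 156 = 0.
Trying s = -3: the polynomial evaluates to 0, so (s + 3) is a factor.
Dividing out leaves s^2 + 8s + 52 = 0.
The quadratic formula then gives s = -4 ± 6j.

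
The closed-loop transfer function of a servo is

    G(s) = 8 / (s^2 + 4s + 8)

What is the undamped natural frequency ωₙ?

ωₙ ≈ 2.828 rad/s

Compare the denominator to the standard form s^2 + 2ζωₙs + ωₙ².
ωₙ² = 8, so ωₙ = √8 ≈ 2.828 rad/s.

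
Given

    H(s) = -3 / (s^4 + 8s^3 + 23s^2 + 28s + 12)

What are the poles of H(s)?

The poles are the roots of the denominator s^4 + 8s^3 + 23s^2 + 28s + 12 = 0.
Trying s = -2: the polynomial evaluates to 0, so (s + 2) is a factor.
Dividing out leaves s^3 + 6s^2 + 11s + 6 = 0.
This factors further as (s + 3)(s + 2)(s + 1) = 0.

s = -2, -3, -2, -1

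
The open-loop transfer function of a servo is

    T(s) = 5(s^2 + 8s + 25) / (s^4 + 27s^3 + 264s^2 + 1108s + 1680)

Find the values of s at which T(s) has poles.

s = -7, -10, -6, -4

The poles are the roots of the denominator s^4 + 27s^3 + 264s^2 + 1108s + 1680 = 0.
Trying s = -7: the polynomial evaluates to 0, so (s + 7) is a factor.
Dividing out leaves s^3 + 20s^2 + 124s + 240 = 0.
This factors further as (s + 10)(s + 6)(s + 4) = 0.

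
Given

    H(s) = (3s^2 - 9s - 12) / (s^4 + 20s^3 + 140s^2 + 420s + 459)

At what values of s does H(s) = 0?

Set the numerator to zero: 3s^2 - 9s - 12 = 0, i.e. 3·(s^2 - 3s - 4) = 0.
Factoring: (s - 4)(s + 1) = 0.

s = 4, -1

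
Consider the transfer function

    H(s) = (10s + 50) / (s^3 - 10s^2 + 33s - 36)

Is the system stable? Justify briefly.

The denominator s^3 - 10s^2 + 33s - 36 factors as (s - 3)^2(s - 4), giving poles at s = 3, 3, 4.
Since the pole(s) at s = 3, 3, 4 lie in the right half-plane, the system is unstable.

unstable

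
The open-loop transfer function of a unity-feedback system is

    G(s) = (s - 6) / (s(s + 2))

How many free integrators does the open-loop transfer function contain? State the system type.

The denominator has 1 factor of s at the origin (free integrator), so this is a Type 1 system.

Type 1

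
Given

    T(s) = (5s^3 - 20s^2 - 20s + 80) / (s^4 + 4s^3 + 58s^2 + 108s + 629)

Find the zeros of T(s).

s = 2, -2, 4

Set the numerator to zero: 5s^3 - 20s^2 - 20s + 80 = 0, i.e. 5·(s^3 - 4s^2 - 4s + 16) = 0.
Factoring: (s - 2)(s + 2)(s - 4) = 0.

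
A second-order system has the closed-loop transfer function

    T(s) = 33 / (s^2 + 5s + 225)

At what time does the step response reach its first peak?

Comparing s^2 + 5s + 225 to s^2 + 2ζωₙs + ωₙ²: ωₙ = 15 rad/s and ζ = 5/(2·15) ≈ 0.1667.
ζωₙ = 5/2 = 2.5, so ω_d = ωₙ√(1−ζ²) = √(ωₙ² − (ζωₙ)²) = √(225 − 2.5²) = √218.75 ≈ 14.79 rad/s.
t_p = π/ω_d = π/14.79 ≈ 0.2124 s.

t_p ≈ 0.2124 s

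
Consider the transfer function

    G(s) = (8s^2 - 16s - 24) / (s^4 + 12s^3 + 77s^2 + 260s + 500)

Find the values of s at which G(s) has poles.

The poles are the roots of the denominator s^4 + 12s^3 + 77s^2 + 260s + 500 = 0.
No real roots exist; factor into two real quadratics: (s^2 + 4s + 20)(s^2 + 8s + 25) = 0.
Each quadratic gives a conjugate pair via the quadratic formula.

s = -2 + 4j, -2 - 4j, -4 + 3j, -4 - 3j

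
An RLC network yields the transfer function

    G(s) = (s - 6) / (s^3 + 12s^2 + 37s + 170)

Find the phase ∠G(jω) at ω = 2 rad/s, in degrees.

∠G(j2) ≈ 133.2°

At s = j2: numerator = -6 + j2, denominator = 122 + j66.
∠G = ∠num − ∠den = 161.57° − (28.413°) = 133.2°.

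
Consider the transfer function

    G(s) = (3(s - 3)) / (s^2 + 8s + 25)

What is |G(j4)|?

|G(j4)| ≈ 0.4512

Substitute s = j4: numerator = -9 + j12, denominator = 9 + j32.
|G(j4)| = |-9 + j12| / |9 + j32| = 15 / 33.242 ≈ 0.4512.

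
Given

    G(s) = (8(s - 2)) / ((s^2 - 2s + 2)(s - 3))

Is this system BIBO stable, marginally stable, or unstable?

The poles can be read from the denominator factors: s = 1 ± j, 3.
Since the pole(s) at s = 1 ± j, 3 lie in the right half-plane, the system is unstable.

unstable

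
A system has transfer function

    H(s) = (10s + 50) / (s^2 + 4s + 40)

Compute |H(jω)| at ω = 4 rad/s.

|H(j4)| ≈ 2.220

Substitute s = j4: numerator = 50 + j40, denominator = 24 + j16.
|H(j4)| = |50 + j40| / |24 + j16| = 64.031 / 28.844 ≈ 2.220.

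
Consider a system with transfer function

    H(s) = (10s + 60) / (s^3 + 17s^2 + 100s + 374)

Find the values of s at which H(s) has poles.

The poles are the roots of the denominator s^3 + 17s^2 + 100s + 374 = 0.
Trying s = -11: the polynomial evaluates to 0, so (s + 11) is a factor.
Dividing out leaves s^2 + 6s + 34 = 0.
The quadratic formula then gives s = -3 ± 5j.

s = -3 ± 5j, -11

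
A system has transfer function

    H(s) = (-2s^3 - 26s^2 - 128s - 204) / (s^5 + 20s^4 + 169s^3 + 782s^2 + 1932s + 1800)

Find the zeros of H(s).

s = -5 + 3j, -5 - 3j, -3

Set the numerator to zero: -2s^3 - 26s^2 - 128s - 204 = 0, i.e. -2·(s^3 + 13s^2 + 64s + 102) = 0.
Factoring: (s^2 + 10s + 34)(s + 3) = 0.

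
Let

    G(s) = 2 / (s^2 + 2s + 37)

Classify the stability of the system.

The poles can be read from the denominator factors: s = -1 ± 6j.
Since all poles lie strictly in the left half-plane, the system is stable.

stable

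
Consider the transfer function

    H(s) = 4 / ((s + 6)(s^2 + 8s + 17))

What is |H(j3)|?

|H(j3)| ≈ 0.02357

Substitute s = j3: numerator = 4, denominator = -24 + j168.
|H(j3)| = |4| / |-24 + j168| = 4 / 169.71 ≈ 0.02357.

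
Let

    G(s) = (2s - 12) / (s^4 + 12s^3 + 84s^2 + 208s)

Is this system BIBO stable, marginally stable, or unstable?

marginally stable

The denominator s^4 + 12s^3 + 84s^2 + 208s factors as s(s + 4)(s^2 + 8s + 52), giving poles at s = 0, -4, -4 + 6j, -4 - 6j.
Since the simple pole(s) at s = 0 lie on the jω-axis with none in the right half-plane, the system is marginally stable.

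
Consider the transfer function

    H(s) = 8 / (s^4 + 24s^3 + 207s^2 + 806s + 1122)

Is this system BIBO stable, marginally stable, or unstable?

The denominator s^4 + 24s^3 + 207s^2 + 806s + 1122 factors as (s^2 + 10s + 34)(s + 11)(s + 3), giving poles at s = -5 ± 3j, -11, -3.
Since all poles lie strictly in the left half-plane, the system is stable.

stable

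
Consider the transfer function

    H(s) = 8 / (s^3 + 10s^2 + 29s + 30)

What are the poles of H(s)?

The poles are the roots of the denominator s^3 + 10s^2 + 29s + 30 = 0.
Trying s = -6: the polynomial evaluates to 0, so (s + 6) is a factor.
Dividing out leaves s^2 + 4s + 5 = 0.
The quadratic formula then gives s = -2 ± 1j.

s = -2 ± j, -6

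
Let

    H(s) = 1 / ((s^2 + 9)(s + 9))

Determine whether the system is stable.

marginally stable

The poles can be read from the denominator factors: s = 3j, -3j, -9.
Since the simple pole(s) at s = ±3j lie on the jω-axis with none in the right half-plane, the system is marginally stable.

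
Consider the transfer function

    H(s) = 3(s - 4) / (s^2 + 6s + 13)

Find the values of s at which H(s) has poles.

The poles are the roots of the denominator s^2 + 6s + 13 = 0.
Using the quadratic formula: s = (-6 ± √(-16))/2 = -3 ± 2j.

s = -3 + 2j, -3 - 2j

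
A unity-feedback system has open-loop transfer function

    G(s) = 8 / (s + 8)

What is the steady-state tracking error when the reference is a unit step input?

G(s) has no poles at the origin.
This is a Type 0 system. Kp = lim_{s→0} G(s) = 8/8 = 1.
e_ss = 1/(1 + Kp) = 1/(1 + 1) = 1/2 ≈ 0.5000.

e_ss = 0.5000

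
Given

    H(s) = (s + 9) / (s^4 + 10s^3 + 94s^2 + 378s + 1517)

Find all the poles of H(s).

The poles are the roots of the denominator s^4 + 10s^3 + 94s^2 + 378s + 1517 = 0.
No real roots exist; factor into two real quadratics: (s^2 + 8s + 41)(s^2 + 2s + 37) = 0.
Each quadratic gives a conjugate pair via the quadratic formula.

s = -4 + 5j, -4 - 5j, -1 + 6j, -1 - 6j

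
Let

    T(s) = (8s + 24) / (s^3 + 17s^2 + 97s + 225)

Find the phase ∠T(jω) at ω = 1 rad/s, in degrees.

At s = j1: numerator = 24 + j8, denominator = 208 + j96.
∠T = ∠num − ∠den = 18.435° − (24.775°) = -6.340°.

∠T(j1) ≈ -6.340°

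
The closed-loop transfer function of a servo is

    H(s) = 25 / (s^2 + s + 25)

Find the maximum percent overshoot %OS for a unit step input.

%OS ≈ 72.9%

Comparing s^2 + s + 25 to s^2 + 2ζωₙs + ωₙ²: ωₙ = 5 rad/s and ζ = 1/(2·5) = 0.1.
%OS = 100·exp(−πζ/√(1−ζ²)) = 100·exp(−π·0.1/√(1−0.1²)) ≈ 72.9%.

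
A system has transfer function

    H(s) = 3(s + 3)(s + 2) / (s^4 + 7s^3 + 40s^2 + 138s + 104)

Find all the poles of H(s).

The poles are the roots of the denominator s^4 + 7s^3 + 40s^2 + 138s + 104 = 0.
Trying s = -1: the polynomial evaluates to 0, so (s + 1) is a factor.
Dividing out leaves s^3 + 6s^2 + 34s + 104 = 0.
This factors further as (s^2 + 2s + 26)(s + 4) = 0.

s = -1, -1 + 5j, -1 - 5j, -4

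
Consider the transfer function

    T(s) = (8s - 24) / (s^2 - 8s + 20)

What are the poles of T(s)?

The poles are the roots of the denominator s^2 - 8s + 20 = 0.
Using the quadratic formula: s = (8 ± √(-16))/2 = 4 ± 2j.

s = 4 + 2j, 4 - 2j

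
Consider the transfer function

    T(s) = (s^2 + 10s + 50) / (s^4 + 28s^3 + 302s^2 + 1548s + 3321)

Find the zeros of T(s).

Set the numerator to zero: s^2 + 10s + 50 = 0.
Factoring: (s^2 + 10s + 50) = 0.

s = -5 + 5j, -5 - 5j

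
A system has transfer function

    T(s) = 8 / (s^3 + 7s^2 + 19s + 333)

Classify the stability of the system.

unstable

The denominator s^3 + 7s^2 + 19s + 333 factors as (s + 9)(s^2 - 2s + 37), giving poles at s = -9, 1 + 6j, 1 - 6j.
Since the pole(s) at s = 1 ± 6j lie in the right half-plane, the system is unstable.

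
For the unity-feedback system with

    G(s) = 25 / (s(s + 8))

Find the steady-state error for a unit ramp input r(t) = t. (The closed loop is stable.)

G(s) has one pole at the origin.
This is a Type 1 system. Kv = lim_{s→0} s·G(s) = 25/8.
e_ss = 1/Kv = 1/(25/8) = 8/25 ≈ 0.3200.

e_ss = 0.3200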